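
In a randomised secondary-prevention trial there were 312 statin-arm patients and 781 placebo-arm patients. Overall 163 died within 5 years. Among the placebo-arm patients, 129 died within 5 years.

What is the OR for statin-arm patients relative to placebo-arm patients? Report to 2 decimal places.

0.62

statin-arm patients with the outcome: 163 − 129 = 34
statin-arm patients without the outcome: 312 − 34 = 278
placebo-arm patients without the outcome: 781 − 129 = 652
OR = (34 × 652) / (278 × 129) = 22168/35862 ≈ 0.62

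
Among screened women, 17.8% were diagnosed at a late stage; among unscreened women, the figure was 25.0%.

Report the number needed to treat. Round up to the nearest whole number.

absolute risk difference = 0.072000
1 / 0.072000 = 13.889 → round up → 14

14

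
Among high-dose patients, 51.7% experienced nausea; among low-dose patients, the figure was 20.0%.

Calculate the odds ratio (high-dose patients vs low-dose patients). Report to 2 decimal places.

odds, high-dose patients = 0.5170/0.4830 = 1.0704
odds, low-dose patients = 0.2000/0.8000 = 0.2500
OR = 1.0704 / 0.2500 = 4.28

OR: 4.28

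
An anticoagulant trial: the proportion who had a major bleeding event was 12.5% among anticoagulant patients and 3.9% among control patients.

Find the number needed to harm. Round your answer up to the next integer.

absolute risk difference = 0.086000
1 / 0.086000 = 11.628 → round up → 12

NNH = 12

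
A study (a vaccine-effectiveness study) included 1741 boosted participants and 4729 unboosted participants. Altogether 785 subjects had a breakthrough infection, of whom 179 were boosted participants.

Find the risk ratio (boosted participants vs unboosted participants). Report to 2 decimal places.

RR: 0.80

boosted participants without the outcome: 1741 − 179 = 1562
unboosted participants with the outcome: 785 − 179 = 606
unboosted participants without the outcome: 4729 − 606 = 4123
risk, boosted participants = 179/1741 = 0.1028
risk, unboosted participants = 606/4729 = 0.1281
RR = 0.1028 / 0.1281 = 0.80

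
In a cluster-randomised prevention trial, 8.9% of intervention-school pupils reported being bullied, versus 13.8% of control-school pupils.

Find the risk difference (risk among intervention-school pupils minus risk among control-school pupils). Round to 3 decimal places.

risk difference = 0.0890 − 0.1380 = -0.049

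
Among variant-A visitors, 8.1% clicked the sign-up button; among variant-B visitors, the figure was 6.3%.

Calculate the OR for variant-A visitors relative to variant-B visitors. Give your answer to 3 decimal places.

1.311

odds, variant-A visitors = 0.0810/0.9190 = 0.0881
odds, variant-B visitors = 0.0630/0.9370 = 0.0672
OR = 0.0881 / 0.0672 = 1.311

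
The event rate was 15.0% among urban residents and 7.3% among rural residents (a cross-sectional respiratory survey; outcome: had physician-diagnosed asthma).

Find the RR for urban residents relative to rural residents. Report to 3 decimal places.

RR = 0.1500 / 0.0730 = 2.055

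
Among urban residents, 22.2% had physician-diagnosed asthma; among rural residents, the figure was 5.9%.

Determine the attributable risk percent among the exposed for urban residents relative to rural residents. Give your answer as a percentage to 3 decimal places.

AR% = (0.2220 − 0.0590) / 0.2220 = 0.7342 → 73.423%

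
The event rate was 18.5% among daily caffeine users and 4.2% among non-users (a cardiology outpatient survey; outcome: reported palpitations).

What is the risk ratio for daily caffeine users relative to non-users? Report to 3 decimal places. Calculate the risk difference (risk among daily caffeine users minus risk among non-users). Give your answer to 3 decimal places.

RR = 0.18500 / 0.04200 = 4.405
risk difference = 0.18500 − 0.04200 = 0.143

RR = 4.405; RD = 0.143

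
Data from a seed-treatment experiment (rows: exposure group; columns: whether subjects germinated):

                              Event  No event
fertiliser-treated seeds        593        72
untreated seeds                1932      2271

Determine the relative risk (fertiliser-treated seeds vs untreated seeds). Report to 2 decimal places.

RR ≈ 1.94

risk, fertiliser-treated seeds = 593/665 = 0.8917
risk, untreated seeds = 1932/4203 = 0.4597
RR = 0.8917 / 0.4597 = 1.94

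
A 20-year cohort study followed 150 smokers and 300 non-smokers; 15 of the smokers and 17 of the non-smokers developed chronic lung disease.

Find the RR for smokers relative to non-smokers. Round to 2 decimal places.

RR ≈ 1.76

risk, smokers = 15/150 = 0.1000
risk, non-smokers = 17/300 = 0.0567
RR = 0.1000 / 0.0567 = 1.76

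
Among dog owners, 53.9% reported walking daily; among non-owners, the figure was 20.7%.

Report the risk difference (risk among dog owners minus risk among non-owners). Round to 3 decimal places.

risk difference = 0.5390 − 0.2070 = 0.332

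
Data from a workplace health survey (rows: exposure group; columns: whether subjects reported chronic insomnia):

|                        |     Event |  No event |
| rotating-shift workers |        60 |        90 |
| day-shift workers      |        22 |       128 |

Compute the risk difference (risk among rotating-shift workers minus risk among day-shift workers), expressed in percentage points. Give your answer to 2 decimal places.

25.33

risk, rotating-shift workers = 60/150 = 0.4000
risk, day-shift workers = 22/150 = 0.1467
risk difference = 0.4000 − 0.1467 = 0.2533 → 25.33 percentage points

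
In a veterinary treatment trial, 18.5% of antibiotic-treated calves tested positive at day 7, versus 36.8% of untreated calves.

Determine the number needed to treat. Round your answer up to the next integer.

absolute risk difference = 0.183000
1 / 0.183000 = 5.464 → round up → 6

6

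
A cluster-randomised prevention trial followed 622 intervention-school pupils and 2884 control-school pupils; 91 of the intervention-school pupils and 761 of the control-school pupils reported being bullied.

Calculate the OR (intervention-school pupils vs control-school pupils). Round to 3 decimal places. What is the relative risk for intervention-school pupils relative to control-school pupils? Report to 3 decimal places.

odds, intervention-school pupils = 91/531 = 0.1714
odds, control-school pupils = 761/2123 = 0.3585
OR = 0.1714 / 0.3585 = 0.478
risk, intervention-school pupils = 91/622 = 0.1463
risk, control-school pupils = 761/2884 = 0.2639
RR = 0.1463 / 0.2639 = 0.554

OR = 0.478; RR = 0.554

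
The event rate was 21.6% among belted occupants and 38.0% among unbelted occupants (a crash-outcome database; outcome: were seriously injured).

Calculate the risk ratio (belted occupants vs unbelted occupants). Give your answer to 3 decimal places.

RR = 0.2160 / 0.3800 = 0.568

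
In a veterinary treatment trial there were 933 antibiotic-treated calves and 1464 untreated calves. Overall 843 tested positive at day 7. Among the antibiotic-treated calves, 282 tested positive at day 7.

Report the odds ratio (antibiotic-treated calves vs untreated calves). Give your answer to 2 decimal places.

OR: 0.70

antibiotic-treated calves without the outcome: 933 − 282 = 651
untreated calves with the outcome: 843 − 282 = 561
untreated calves without the outcome: 1464 − 561 = 903
OR = (282 × 903) / (651 × 561) = 254646/365211 ≈ 0.70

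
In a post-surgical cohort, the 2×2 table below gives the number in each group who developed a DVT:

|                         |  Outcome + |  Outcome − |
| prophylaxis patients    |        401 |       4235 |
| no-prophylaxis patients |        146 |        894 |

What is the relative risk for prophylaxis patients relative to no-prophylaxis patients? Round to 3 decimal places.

RR = 0.616

risk, prophylaxis patients = 401/4636 = 0.0865
risk, no-prophylaxis patients = 146/1040 = 0.1404
RR = 0.0865 / 0.1404 = 0.616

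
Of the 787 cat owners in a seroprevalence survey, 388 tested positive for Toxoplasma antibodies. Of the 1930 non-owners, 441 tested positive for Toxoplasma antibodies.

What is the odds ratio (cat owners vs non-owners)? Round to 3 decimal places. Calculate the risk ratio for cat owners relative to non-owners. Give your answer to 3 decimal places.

OR = 3.283; RR = 2.158

OR = (388 × 1489) / (399 × 441) = 577732/175959 ≈ 3.283
risk, cat owners = 388/787 = 0.4930
risk, non-owners = 441/1930 = 0.2285
RR = 0.4930 / 0.2285 = 2.158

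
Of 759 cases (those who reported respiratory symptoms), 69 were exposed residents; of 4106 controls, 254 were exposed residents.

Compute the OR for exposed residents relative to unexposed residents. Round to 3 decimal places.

OR = (69 × 3852) / (254 × 690) = 265788/175260 ≈ 1.517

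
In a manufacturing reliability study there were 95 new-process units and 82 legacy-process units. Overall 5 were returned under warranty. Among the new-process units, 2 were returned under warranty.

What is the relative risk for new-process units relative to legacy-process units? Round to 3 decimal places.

RR ≈ 0.575

new-process units without the outcome: 95 − 2 = 93
legacy-process units with the outcome: 5 − 2 = 3
legacy-process units without the outcome: 82 − 3 = 79
risk, new-process units = 2/95 = 0.02105
risk, legacy-process units = 3/82 = 0.03659
RR = 0.02105 / 0.03659 = 0.575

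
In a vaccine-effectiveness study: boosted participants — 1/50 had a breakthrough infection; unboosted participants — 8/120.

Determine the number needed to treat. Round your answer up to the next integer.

22

risk, boosted participants = 1/50 = 0.020000
risk, unboosted participants = 8/120 = 0.066667
absolute risk difference = 0.046667
1 / 0.046667 = 21.428 → round up → 22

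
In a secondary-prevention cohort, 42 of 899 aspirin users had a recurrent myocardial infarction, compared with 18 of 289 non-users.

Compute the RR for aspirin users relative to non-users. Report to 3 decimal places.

RR = 0.750

risk, aspirin users = 42/899 = 0.04672
risk, non-users = 18/289 = 0.06228
RR = 0.04672 / 0.06228 = 0.750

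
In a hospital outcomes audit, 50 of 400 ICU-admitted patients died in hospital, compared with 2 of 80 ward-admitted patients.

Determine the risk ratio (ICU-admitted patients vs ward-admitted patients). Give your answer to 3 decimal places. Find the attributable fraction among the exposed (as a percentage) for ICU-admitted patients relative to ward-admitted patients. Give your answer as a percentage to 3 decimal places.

RR = 5.000; AR% = 80.000%

risk, ICU-admitted patients = 50/400 = 0.12500
risk, ward-admitted patients = 2/80 = 0.02500
RR = 0.12500 / 0.02500 = 5.000
AR% = (0.12500 − 0.02500) / 0.12500 = 0.8000 → 80.000%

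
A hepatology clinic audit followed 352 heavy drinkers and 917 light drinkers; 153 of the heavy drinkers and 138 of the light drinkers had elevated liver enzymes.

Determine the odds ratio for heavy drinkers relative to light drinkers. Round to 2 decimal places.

4.34

odds, heavy drinkers = 153/199 = 0.7688
odds, light drinkers = 138/779 = 0.1772
OR = 0.7688 / 0.1772 = 4.34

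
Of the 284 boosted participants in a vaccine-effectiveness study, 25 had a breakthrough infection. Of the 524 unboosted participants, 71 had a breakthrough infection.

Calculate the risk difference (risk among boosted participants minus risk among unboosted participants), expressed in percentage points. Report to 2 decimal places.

risk, boosted participants = 25/284 = 0.0880
risk, unboosted participants = 71/524 = 0.1355
risk difference = 0.0880 − 0.1355 = -0.0475 → -4.75 percentage points

-4.75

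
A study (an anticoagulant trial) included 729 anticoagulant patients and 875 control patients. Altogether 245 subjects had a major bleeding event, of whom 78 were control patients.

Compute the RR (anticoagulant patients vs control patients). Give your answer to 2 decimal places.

anticoagulant patients with the outcome: 245 − 78 = 167
anticoagulant patients without the outcome: 729 − 167 = 562
control patients without the outcome: 875 − 78 = 797
risk, anticoagulant patients = 167/729 = 0.2291
risk, control patients = 78/875 = 0.0891
RR = 0.2291 / 0.0891 = 2.57

2.57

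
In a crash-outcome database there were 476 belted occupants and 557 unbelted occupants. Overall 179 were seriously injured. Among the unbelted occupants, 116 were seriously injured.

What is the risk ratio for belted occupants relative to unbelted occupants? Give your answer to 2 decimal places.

belted occupants with the outcome: 179 − 116 = 63
belted occupants without the outcome: 476 − 63 = 413
unbelted occupants without the outcome: 557 − 116 = 441
risk, belted occupants = 63/476 = 0.1324
risk, unbelted occupants = 116/557 = 0.2083
RR = 0.1324 / 0.2083 = 0.64

0.64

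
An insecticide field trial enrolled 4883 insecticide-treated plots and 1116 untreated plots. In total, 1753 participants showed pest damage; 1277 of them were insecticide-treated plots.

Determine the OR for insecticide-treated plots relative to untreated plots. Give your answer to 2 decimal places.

insecticide-treated plots without the outcome: 4883 − 1277 = 3606
untreated plots with the outcome: 1753 − 1277 = 476
untreated plots without the outcome: 1116 − 476 = 640
OR = (1277 × 640) / (3606 × 476) = 817280/1716456 ≈ 0.48

0.48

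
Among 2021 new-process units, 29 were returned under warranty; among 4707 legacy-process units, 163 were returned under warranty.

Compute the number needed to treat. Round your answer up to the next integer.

risk, new-process units = 29/2021 = 0.014349
risk, legacy-process units = 163/4707 = 0.034629
absolute risk difference = 0.020280
1 / 0.020280 = 49.310 → round up → 50

50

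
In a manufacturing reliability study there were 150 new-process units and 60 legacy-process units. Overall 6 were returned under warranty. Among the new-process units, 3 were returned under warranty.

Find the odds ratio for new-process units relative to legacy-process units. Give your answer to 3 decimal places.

0.388

new-process units without the outcome: 150 − 3 = 147
legacy-process units with the outcome: 6 − 3 = 3
legacy-process units without the outcome: 60 − 3 = 57
odds, new-process units = 3/147 = 0.02041
odds, legacy-process units = 3/57 = 0.05263
OR = 0.02041 / 0.05263 = 0.388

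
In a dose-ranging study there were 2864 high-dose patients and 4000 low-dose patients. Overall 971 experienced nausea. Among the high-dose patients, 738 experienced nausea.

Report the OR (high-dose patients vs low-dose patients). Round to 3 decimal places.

5.612

high-dose patients without the outcome: 2864 − 738 = 2126
low-dose patients with the outcome: 971 − 738 = 233
low-dose patients without the outcome: 4000 − 233 = 3767
OR = (738 × 3767) / (2126 × 233) = 2780046/495358 ≈ 5.612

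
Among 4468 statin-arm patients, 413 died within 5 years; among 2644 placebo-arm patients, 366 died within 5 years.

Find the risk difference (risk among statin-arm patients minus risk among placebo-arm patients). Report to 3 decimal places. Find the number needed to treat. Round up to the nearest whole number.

RD = -0.046; NNT = 22

risk, statin-arm patients = 413/4468 = 0.0924
risk, placebo-arm patients = 366/2644 = 0.1384
risk difference = 0.0924 − 0.1384 = -0.046
absolute risk difference = 0.045992
1 / 0.045992 = 21.743 → round up → 22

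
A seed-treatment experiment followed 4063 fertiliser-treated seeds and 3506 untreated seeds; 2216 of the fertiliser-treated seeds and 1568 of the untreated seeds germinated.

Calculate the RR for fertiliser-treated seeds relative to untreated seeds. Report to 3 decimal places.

RR ≈ 1.220

risk, fertiliser-treated seeds = 2216/4063 = 0.5454
risk, untreated seeds = 1568/3506 = 0.4472
RR = 0.5454 / 0.4472 = 1.220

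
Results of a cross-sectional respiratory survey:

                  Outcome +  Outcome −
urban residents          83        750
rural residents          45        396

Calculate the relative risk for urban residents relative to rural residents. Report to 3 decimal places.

risk, urban residents = 83/833 = 0.0996
risk, rural residents = 45/441 = 0.1020
RR = 0.0996 / 0.1020 = 0.976

RR = 0.976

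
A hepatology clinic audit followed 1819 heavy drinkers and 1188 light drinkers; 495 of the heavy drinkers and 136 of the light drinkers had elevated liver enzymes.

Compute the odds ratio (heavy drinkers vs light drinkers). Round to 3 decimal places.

OR = (495 × 1052) / (1324 × 136) = 520740/180064 ≈ 2.892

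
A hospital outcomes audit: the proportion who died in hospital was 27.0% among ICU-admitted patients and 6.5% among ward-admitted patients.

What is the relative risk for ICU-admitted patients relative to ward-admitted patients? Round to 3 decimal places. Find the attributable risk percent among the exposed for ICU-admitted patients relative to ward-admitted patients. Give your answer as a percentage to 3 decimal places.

RR = 0.2700 / 0.0650 = 4.154
AR% = (0.2700 − 0.0650) / 0.2700 = 0.7593 → 75.926%

RR = 4.154; AR% = 75.926%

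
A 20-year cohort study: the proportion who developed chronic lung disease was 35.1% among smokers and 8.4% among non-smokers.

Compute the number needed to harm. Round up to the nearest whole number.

absolute risk difference = 0.267000
1 / 0.267000 = 3.745 → round up → 4

4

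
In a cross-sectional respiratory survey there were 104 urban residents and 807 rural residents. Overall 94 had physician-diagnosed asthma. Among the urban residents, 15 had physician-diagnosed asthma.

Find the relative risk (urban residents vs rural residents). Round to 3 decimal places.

RR ≈ 1.473

urban residents without the outcome: 104 − 15 = 89
rural residents with the outcome: 94 − 15 = 79
rural residents without the outcome: 807 − 79 = 728
risk, urban residents = 15/104 = 0.1442
risk, rural residents = 79/807 = 0.0979
RR = 0.1442 / 0.0979 = 1.473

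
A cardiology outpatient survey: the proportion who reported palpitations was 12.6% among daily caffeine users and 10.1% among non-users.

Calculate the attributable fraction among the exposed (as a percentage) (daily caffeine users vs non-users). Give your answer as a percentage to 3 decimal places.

AR% = (0.1260 − 0.1010) / 0.1260 = 0.1984 → 19.841%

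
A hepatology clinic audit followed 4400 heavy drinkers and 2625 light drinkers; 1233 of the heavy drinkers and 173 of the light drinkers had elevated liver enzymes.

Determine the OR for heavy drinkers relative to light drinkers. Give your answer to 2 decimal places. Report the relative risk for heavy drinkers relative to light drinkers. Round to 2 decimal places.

OR = (1233 × 2452) / (3167 × 173) = 3023316/547891 ≈ 5.52
risk, heavy drinkers = 1233/4400 = 0.2802
risk, light drinkers = 173/2625 = 0.0659
RR = 0.2802 / 0.0659 = 4.25

OR = 5.52; RR = 4.25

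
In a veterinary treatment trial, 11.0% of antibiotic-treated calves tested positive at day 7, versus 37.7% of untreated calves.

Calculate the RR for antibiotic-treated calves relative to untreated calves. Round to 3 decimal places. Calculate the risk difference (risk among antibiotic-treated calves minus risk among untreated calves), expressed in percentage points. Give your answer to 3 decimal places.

RR = 0.1100 / 0.3770 = 0.292
risk difference = 0.1100 − 0.3770 = -0.2670 → -26.700 percentage points

RR = 0.292; RD = -26.700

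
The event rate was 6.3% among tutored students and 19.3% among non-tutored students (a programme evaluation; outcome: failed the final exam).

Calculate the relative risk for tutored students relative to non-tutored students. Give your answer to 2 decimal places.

RR = 0.0630 / 0.1930 = 0.33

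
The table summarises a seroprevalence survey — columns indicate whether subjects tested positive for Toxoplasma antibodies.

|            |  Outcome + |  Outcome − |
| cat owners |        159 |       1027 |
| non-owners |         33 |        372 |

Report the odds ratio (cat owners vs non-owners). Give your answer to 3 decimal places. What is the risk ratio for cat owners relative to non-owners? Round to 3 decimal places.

OR = 1.745; RR = 1.645

odds, cat owners = 159/1027 = 0.1548
odds, non-owners = 33/372 = 0.0887
OR = 0.1548 / 0.0887 = 1.745
risk, cat owners = 159/1186 = 0.1341
risk, non-owners = 33/405 = 0.0815
RR = 0.1341 / 0.0815 = 1.645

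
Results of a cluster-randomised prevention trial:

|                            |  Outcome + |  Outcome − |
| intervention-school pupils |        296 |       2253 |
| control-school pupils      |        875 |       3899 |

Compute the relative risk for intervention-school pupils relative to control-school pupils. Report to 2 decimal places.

RR ≈ 0.63

risk, intervention-school pupils = 296/2549 = 0.1161
risk, control-school pupils = 875/4774 = 0.1833
RR = 0.1161 / 0.1833 = 0.63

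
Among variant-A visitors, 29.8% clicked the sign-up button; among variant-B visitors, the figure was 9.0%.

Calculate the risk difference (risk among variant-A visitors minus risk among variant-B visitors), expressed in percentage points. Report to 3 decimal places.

risk difference = 0.2980 − 0.0900 = 0.2080 → 20.800 percentage points

20.800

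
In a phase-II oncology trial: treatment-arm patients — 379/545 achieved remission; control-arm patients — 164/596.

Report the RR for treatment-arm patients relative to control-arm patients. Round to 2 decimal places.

2.53

risk, treatment-arm patients = 379/545 = 0.6954
risk, control-arm patients = 164/596 = 0.2752
RR = 0.6954 / 0.2752 = 2.53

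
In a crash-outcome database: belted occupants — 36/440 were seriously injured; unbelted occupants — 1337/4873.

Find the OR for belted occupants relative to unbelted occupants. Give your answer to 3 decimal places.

odds, belted occupants = 36/404 = 0.0891
odds, unbelted occupants = 1337/3536 = 0.3781
OR = 0.0891 / 0.3781 = 0.236

OR: 0.236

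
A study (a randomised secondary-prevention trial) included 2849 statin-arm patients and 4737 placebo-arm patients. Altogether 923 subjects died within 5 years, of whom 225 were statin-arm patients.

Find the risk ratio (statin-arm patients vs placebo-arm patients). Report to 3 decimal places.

statin-arm patients without the outcome: 2849 − 225 = 2624
placebo-arm patients with the outcome: 923 − 225 = 698
placebo-arm patients without the outcome: 4737 − 698 = 4039
risk, statin-arm patients = 225/2849 = 0.0790
risk, placebo-arm patients = 698/4737 = 0.1474
RR = 0.0790 / 0.1474 = 0.536

0.536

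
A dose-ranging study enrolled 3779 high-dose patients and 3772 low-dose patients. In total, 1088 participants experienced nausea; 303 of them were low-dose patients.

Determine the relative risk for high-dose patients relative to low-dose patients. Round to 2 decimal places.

2.59

high-dose patients with the outcome: 1088 − 303 = 785
high-dose patients without the outcome: 3779 − 785 = 2994
low-dose patients without the outcome: 3772 − 303 = 3469
risk, high-dose patients = 785/3779 = 0.2077
risk, low-dose patients = 303/3772 = 0.0803
RR = 0.2077 / 0.0803 = 2.59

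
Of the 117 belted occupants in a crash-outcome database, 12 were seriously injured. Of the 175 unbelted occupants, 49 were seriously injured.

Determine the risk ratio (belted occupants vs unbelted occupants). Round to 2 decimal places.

0.37

risk, belted occupants = 12/117 = 0.1026
risk, unbelted occupants = 49/175 = 0.2800
RR = 0.1026 / 0.2800 = 0.37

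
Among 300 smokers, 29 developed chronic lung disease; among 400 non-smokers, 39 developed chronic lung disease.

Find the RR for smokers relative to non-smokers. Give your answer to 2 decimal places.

0.99

risk, smokers = 29/300 = 0.0967
risk, non-smokers = 39/400 = 0.0975
RR = 0.0967 / 0.0975 = 0.99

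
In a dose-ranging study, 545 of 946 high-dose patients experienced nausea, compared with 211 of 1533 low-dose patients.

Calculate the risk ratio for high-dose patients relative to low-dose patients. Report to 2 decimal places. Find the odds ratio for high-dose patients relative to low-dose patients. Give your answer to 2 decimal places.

risk, high-dose patients = 545/946 = 0.5761
risk, low-dose patients = 211/1533 = 0.1376
RR = 0.5761 / 0.1376 = 4.19
odds, high-dose patients = 545/401 = 1.3591
odds, low-dose patients = 211/1322 = 0.1596
OR = 1.3591 / 0.1596 = 8.52

RR = 4.19; OR = 8.52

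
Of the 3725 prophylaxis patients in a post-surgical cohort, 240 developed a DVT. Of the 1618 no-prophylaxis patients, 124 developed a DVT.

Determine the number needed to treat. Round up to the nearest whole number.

82

risk, prophylaxis patients = 240/3725 = 0.064430
risk, no-prophylaxis patients = 124/1618 = 0.076638
absolute risk difference = 0.012208
1 / 0.012208 = 81.913 → round up → 82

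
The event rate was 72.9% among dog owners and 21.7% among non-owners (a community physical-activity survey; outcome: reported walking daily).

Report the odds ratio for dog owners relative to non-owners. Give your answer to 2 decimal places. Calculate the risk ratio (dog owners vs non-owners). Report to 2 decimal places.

OR = 9.71; RR = 3.36

odds, dog owners = 0.7290/0.2710 = 2.6900
odds, non-owners = 0.2170/0.7830 = 0.2771
OR = 2.6900 / 0.2771 = 9.71
RR = 0.7290 / 0.2170 = 3.36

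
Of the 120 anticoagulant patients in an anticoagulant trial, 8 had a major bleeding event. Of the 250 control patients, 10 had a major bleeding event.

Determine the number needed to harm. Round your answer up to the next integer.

risk, anticoagulant patients = 8/120 = 0.066667
risk, control patients = 10/250 = 0.040000
absolute risk difference = 0.026667
1 / 0.026667 = 37.500 → round up → 38

NNH: 38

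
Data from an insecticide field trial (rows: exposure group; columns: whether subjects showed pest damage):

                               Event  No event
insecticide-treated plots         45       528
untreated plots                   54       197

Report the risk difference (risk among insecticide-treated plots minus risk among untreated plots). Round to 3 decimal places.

risk, insecticide-treated plots = 45/573 = 0.0785
risk, untreated plots = 54/251 = 0.2151
risk difference = 0.0785 − 0.2151 = -0.137

RD = -0.137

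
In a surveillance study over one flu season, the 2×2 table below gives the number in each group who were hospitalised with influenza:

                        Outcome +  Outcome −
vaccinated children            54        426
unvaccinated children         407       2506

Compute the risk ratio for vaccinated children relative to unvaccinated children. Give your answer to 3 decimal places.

RR: 0.805

risk, vaccinated children = 54/480 = 0.1125
risk, unvaccinated children = 407/2913 = 0.1397
RR = 0.1125 / 0.1397 = 0.805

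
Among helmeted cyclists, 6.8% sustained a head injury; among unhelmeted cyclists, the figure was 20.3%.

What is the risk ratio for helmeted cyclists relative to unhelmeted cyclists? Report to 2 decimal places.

RR = 0.0680 / 0.2030 = 0.33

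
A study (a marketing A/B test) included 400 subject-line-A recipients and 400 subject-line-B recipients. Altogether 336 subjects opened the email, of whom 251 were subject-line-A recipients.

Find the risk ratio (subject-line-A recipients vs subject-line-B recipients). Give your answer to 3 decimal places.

RR ≈ 2.953

subject-line-A recipients without the outcome: 400 − 251 = 149
subject-line-B recipients with the outcome: 336 − 251 = 85
subject-line-B recipients without the outcome: 400 − 85 = 315
risk, subject-line-A recipients = 251/400 = 0.6275
risk, subject-line-B recipients = 85/400 = 0.2125
RR = 0.6275 / 0.2125 = 2.953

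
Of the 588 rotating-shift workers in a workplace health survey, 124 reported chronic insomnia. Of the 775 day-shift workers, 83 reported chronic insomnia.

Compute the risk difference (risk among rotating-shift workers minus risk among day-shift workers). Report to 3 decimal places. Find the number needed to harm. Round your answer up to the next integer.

RD = 0.104; NNH = 10

risk, rotating-shift workers = 124/588 = 0.2109
risk, day-shift workers = 83/775 = 0.1071
risk difference = 0.2109 − 0.1071 = 0.104
absolute risk difference = 0.103788
1 / 0.103788 = 9.635 → round up → 10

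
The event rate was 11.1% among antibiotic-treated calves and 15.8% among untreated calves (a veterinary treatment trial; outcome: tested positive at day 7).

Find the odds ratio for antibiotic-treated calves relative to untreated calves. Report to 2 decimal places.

0.67

odds, antibiotic-treated calves = 0.1110/0.8890 = 0.1249
odds, untreated calves = 0.1580/0.8420 = 0.1876
OR = 0.1249 / 0.1876 = 0.67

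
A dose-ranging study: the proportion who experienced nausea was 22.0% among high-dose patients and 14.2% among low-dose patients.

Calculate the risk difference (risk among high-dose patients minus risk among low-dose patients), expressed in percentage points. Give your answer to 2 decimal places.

risk difference = 0.2200 − 0.1420 = 0.0780 → 7.80 percentage points

RD: 7.80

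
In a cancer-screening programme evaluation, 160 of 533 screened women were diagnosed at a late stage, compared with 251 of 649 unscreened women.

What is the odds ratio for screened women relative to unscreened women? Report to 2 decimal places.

OR = (160 × 398) / (373 × 251) = 63680/93623 ≈ 0.68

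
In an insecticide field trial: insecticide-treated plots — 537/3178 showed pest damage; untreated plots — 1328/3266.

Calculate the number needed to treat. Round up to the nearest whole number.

risk, insecticide-treated plots = 537/3178 = 0.168974
risk, untreated plots = 1328/3266 = 0.406614
absolute risk difference = 0.237639
1 / 0.237639 = 4.208 → round up → 5

5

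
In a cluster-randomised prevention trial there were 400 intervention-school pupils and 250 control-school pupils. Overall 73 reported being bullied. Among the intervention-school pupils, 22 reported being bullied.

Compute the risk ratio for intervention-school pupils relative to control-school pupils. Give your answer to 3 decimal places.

RR ≈ 0.270

intervention-school pupils without the outcome: 400 − 22 = 378
control-school pupils with the outcome: 73 − 22 = 51
control-school pupils without the outcome: 250 − 51 = 199
risk, intervention-school pupils = 22/400 = 0.0550
risk, control-school pupils = 51/250 = 0.2040
RR = 0.0550 / 0.2040 = 0.270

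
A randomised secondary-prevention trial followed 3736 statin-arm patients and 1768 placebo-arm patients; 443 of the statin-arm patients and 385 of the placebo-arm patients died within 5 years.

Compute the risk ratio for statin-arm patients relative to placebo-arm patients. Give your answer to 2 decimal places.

RR: 0.54

risk, statin-arm patients = 443/3736 = 0.1186
risk, placebo-arm patients = 385/1768 = 0.2178
RR = 0.1186 / 0.2178 = 0.54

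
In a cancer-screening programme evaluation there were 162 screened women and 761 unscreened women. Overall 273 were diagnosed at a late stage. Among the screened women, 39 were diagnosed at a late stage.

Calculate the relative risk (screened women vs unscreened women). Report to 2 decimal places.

0.78

screened women without the outcome: 162 − 39 = 123
unscreened women with the outcome: 273 − 39 = 234
unscreened women without the outcome: 761 − 234 = 527
risk, screened women = 39/162 = 0.2407
risk, unscreened women = 234/761 = 0.3075
RR = 0.2407 / 0.3075 = 0.78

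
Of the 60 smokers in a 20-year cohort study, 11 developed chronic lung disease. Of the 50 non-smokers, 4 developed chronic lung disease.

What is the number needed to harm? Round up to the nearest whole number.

10

risk, smokers = 11/60 = 0.183333
risk, non-smokers = 4/50 = 0.080000
absolute risk difference = 0.103333
1 / 0.103333 = 9.677 → round up → 10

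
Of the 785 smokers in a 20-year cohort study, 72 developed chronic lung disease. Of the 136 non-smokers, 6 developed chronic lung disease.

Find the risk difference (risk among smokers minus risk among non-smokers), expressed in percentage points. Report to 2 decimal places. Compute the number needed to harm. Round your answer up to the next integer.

RD = 4.76; NNH = 22

risk, smokers = 72/785 = 0.09172
risk, non-smokers = 6/136 = 0.04412
risk difference = 0.09172 − 0.04412 = 0.04760 → 4.76 percentage points
absolute risk difference = 0.047602
1 / 0.047602 = 21.008 → round up → 22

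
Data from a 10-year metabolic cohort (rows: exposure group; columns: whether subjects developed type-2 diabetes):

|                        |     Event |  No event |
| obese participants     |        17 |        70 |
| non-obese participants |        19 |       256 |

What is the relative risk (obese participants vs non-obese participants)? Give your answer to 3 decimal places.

risk, obese participants = 17/87 = 0.1954
risk, non-obese participants = 19/275 = 0.0691
RR = 0.1954 / 0.0691 = 2.828

RR: 2.828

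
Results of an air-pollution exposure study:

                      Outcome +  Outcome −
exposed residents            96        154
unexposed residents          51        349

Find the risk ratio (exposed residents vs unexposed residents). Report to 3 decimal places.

3.012

risk, exposed residents = 96/250 = 0.3840
risk, unexposed residents = 51/400 = 0.1275
RR = 0.3840 / 0.1275 = 3.012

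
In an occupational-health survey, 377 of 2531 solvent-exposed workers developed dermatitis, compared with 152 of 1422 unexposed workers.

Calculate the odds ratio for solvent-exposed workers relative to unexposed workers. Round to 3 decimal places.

1.462

odds, solvent-exposed workers = 377/2154 = 0.1750
odds, unexposed workers = 152/1270 = 0.1197
OR = 0.1750 / 0.1197 = 1.462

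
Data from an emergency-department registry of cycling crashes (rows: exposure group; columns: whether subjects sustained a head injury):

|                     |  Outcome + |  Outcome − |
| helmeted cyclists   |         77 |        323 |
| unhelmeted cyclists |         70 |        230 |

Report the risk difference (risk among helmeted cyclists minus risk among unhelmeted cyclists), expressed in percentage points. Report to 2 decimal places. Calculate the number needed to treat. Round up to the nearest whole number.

RD = -4.08; NNT = 25

risk, helmeted cyclists = 77/400 = 0.1925
risk, unhelmeted cyclists = 70/300 = 0.2333
risk difference = 0.1925 − 0.2333 = -0.0408 → -4.08 percentage points
absolute risk difference = 0.040833
1 / 0.040833 = 24.490 → round up → 25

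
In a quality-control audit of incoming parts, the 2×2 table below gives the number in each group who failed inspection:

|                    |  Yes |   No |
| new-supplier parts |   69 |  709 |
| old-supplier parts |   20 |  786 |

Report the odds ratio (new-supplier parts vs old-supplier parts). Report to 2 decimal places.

OR = (69 × 786) / (709 × 20) = 54234/14180 ≈ 3.82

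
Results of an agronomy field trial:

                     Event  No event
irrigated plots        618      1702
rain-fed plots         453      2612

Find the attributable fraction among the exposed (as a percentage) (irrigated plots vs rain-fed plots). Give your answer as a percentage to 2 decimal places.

AR% ≈ 44.52%

risk, irrigated plots = 618/2320 = 0.2664
risk, rain-fed plots = 453/3065 = 0.1478
AR% = (0.2664 − 0.1478) / 0.2664 = 0.4452 → 44.52%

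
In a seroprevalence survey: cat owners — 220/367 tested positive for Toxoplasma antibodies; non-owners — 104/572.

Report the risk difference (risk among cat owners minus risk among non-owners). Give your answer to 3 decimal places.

RD ≈ 0.418

risk, cat owners = 220/367 = 0.5995
risk, non-owners = 104/572 = 0.1818
risk difference = 0.5995 − 0.1818 = 0.418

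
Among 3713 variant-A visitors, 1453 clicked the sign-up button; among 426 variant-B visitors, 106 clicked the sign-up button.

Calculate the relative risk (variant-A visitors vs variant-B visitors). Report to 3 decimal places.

risk, variant-A visitors = 1453/3713 = 0.3913
risk, variant-B visitors = 106/426 = 0.2488
RR = 0.3913 / 0.2488 = 1.573

1.573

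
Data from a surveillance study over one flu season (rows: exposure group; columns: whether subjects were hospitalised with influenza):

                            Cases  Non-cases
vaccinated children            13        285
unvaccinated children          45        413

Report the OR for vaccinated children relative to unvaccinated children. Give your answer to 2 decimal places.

odds, vaccinated children = 13/285 = 0.04561
odds, unvaccinated children = 45/413 = 0.10896
OR = 0.04561 / 0.10896 = 0.42

0.42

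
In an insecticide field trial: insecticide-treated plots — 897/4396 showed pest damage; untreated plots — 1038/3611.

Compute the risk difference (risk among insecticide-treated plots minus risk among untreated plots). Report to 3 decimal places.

-0.083

risk, insecticide-treated plots = 897/4396 = 0.2040
risk, untreated plots = 1038/3611 = 0.2875
risk difference = 0.2040 − 0.2875 = -0.083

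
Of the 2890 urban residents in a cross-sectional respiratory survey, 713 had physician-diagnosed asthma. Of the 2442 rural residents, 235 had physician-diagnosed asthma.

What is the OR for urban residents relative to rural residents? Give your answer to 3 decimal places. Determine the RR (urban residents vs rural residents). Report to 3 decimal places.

OR = (713 × 2207) / (2177 × 235) = 1573591/511595 ≈ 3.076
risk, urban residents = 713/2890 = 0.2467
risk, rural residents = 235/2442 = 0.0962
RR = 0.2467 / 0.0962 = 2.564

OR = 3.076; RR = 2.564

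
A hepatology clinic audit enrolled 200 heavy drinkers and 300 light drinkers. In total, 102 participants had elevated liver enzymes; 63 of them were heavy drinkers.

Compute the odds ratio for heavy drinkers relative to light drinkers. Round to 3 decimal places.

heavy drinkers without the outcome: 200 − 63 = 137
light drinkers with the outcome: 102 − 63 = 39
light drinkers without the outcome: 300 − 39 = 261
OR = (63 × 261) / (137 × 39) = 16443/5343 ≈ 3.077

OR = 3.077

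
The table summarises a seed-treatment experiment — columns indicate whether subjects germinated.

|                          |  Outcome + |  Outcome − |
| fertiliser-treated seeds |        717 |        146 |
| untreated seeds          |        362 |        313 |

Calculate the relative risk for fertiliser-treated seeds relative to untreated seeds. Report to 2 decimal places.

RR ≈ 1.55

risk, fertiliser-treated seeds = 717/863 = 0.8308
risk, untreated seeds = 362/675 = 0.5363
RR = 0.8308 / 0.5363 = 1.55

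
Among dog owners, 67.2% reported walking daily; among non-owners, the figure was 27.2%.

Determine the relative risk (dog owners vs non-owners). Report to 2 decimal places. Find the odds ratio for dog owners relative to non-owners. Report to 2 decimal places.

RR = 0.6720 / 0.2720 = 2.47
odds, dog owners = 0.6720/0.3280 = 2.0488
odds, non-owners = 0.2720/0.7280 = 0.3736
OR = 2.0488 / 0.3736 = 5.48

RR = 2.47; OR = 5.48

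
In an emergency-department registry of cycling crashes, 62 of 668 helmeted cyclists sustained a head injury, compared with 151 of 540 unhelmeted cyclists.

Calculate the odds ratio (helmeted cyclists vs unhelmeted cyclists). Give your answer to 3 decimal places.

OR = (62 × 389) / (606 × 151) = 24118/91506 ≈ 0.264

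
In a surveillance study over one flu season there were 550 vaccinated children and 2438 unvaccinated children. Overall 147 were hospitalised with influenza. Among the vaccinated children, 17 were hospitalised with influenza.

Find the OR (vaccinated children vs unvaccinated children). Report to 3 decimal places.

OR: 0.566

vaccinated children without the outcome: 550 − 17 = 533
unvaccinated children with the outcome: 147 − 17 = 130
unvaccinated children without the outcome: 2438 − 130 = 2308
odds, vaccinated children = 17/533 = 0.03189
odds, unvaccinated children = 130/2308 = 0.05633
OR = 0.03189 / 0.05633 = 0.566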